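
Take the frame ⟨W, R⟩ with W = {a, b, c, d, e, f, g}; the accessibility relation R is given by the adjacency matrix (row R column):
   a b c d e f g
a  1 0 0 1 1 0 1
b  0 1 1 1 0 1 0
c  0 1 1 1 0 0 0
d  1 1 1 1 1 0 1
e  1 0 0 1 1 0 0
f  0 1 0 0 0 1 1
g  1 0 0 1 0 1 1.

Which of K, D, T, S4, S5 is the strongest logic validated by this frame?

Serial (axiom D): yes — every world has a successor (e.g. a R a).
Reflexive (axiom T): yes — every world is R-related to itself.
Transitive (axiom 4): no — a R d and d R b, but not a R b.
Euclidean (axiom 5): no — a R e and a R g, but not e R g.
So F validates K, D, T; S4 would additionally require R to be transitive. The strongest is T.

T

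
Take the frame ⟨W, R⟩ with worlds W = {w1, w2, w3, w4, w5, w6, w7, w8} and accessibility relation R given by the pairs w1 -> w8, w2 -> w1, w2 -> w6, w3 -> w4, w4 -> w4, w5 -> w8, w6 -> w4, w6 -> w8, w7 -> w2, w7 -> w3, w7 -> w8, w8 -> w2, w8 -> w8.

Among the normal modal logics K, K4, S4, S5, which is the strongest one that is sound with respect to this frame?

K

Transitive (axiom 4): no — w1 R w8 and w8 R w2, but not w1 R w2.
Reflexive (axiom T): no — w1 is not related to itself.
Euclidean (axiom 5): no — w2 R w1 and w2 R w6, but not w1 R w6.
So F validates K; K4 would additionally require R to be transitive. The strongest is K.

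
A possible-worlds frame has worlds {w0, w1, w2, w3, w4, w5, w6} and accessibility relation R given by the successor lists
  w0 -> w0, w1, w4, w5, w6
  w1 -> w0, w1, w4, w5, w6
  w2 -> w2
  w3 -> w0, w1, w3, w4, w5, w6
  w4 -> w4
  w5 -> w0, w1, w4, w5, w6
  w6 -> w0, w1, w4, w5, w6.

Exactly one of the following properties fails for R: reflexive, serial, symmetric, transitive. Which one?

Reflexive: yes — every world is R-related to itself.
Serial: yes — every world has a successor (e.g. w0 R w0).
Symmetric: no — w0 R w4 but not w4 R w0.
Transitive: yes — every two-step R-path is closed by a direct edge.
Only symmetric fails.

symmetric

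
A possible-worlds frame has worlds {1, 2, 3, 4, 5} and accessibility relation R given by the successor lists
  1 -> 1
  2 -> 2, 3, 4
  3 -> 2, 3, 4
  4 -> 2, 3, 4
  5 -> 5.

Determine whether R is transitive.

Yes

Transitive: yes — every two-step R-path is closed by a direct edge.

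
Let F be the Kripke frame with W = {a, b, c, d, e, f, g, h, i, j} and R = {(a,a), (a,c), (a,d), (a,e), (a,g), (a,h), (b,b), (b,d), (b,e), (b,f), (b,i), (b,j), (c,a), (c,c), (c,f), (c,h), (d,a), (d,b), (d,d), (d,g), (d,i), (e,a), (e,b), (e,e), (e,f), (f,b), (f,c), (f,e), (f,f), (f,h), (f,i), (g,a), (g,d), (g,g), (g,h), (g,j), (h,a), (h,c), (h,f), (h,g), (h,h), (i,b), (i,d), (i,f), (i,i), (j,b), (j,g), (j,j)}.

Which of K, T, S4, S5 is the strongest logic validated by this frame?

Reflexive (axiom T): yes — every world is R-related to itself.
Transitive (axiom 4): no — a R c and c R f, but not a R f.
Euclidean (axiom 5): no — a R c and a R d, but not c R d.
So F validates K, T; S4 would additionally require R to be transitive. The strongest is T.

T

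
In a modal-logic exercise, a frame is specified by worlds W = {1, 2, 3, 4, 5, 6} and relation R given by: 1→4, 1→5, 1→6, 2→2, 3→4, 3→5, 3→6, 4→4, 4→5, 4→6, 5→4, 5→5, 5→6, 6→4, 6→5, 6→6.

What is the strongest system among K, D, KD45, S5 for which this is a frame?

KD45

Serial (axiom D): yes — every world has a successor (e.g. 1 R 4).
Euclidean (axiom 5): yes — any two successors of a common world are R-related.
Transitive (axiom 4): yes — every two-step R-path is closed by a direct edge.
Reflexive (axiom T): no — 1 is not related to itself.
So F validates K, D, KD45; S5 would additionally require R to be reflexive. The strongest is KD45.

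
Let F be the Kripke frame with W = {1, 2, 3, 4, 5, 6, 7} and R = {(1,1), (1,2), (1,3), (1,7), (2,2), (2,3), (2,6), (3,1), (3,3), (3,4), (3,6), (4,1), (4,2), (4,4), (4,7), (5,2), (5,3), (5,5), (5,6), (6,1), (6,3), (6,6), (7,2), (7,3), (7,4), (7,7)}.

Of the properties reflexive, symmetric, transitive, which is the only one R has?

Reflexive: yes — every world is R-related to itself.
Symmetric: no — 1 R 2 but not 2 R 1.
Transitive: no — 1 R 2 and 2 R 6, but not 1 R 6.
Only reflexive holds.

reflexive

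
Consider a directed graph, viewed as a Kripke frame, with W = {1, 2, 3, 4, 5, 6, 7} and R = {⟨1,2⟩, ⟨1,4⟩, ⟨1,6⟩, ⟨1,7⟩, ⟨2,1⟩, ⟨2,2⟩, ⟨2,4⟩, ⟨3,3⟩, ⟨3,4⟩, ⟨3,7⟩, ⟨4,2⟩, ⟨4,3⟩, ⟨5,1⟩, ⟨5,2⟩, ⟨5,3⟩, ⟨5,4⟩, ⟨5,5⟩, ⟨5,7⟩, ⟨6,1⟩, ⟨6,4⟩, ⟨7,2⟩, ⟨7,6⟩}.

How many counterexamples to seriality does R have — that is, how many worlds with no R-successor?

R is serial; there are no such worlds.

0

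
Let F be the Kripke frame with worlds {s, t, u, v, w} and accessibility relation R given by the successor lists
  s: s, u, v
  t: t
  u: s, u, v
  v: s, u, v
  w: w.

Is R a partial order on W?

No

Reflexive: yes — every world is R-related to itself.
Transitive: yes — every two-step R-path is closed by a direct edge.
Antisymmetric: no — s R u and u R s with s ≠ u.
So R is not a partial order.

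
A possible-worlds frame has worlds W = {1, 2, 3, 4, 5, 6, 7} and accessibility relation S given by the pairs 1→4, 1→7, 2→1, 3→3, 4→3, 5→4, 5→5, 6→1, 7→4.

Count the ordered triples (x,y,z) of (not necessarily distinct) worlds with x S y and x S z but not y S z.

Enumerating: (1,4,4), (1,4,7), (1,7,7), (2,1,1), (5,4,4), (5,4,5), (6,1,1), (7,4,4).

8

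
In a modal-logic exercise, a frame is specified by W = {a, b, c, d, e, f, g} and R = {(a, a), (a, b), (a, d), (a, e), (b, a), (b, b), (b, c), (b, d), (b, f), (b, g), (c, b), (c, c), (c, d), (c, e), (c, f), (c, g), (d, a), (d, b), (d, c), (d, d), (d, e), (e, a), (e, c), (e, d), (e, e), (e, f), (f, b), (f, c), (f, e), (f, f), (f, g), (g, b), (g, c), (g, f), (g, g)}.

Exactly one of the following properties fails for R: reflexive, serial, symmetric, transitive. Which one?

transitive

Reflexive: yes — every world is R-related to itself.
Serial: yes — every world has a successor (e.g. a R a).
Symmetric: yes — every pair in R has its reverse in R.
Transitive: no — a R b and b R c, but not a R c.
Only transitive fails.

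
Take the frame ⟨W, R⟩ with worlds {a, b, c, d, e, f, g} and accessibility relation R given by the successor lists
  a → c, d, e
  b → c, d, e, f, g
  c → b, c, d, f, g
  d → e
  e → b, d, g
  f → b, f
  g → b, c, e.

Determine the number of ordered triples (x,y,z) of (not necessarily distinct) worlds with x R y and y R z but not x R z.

33

Enumerating: (a,c,b), (a,c,f), (a,c,g), (a,e,b), (a,e,g), (b,c,b), (b,e,b), (b,f,b), (b,g,b), (c,b,e), (c,d,e), (c,g,e), … and 21 more.
Total: 33.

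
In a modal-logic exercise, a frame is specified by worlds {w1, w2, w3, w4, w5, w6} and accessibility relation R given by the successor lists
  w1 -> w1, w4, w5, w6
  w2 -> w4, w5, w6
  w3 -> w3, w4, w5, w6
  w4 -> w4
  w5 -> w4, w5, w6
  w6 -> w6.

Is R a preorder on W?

No

Reflexive: no — w2 is not related to itself.
Transitive: yes — every two-step R-path is closed by a direct edge.
So R is not a preorder.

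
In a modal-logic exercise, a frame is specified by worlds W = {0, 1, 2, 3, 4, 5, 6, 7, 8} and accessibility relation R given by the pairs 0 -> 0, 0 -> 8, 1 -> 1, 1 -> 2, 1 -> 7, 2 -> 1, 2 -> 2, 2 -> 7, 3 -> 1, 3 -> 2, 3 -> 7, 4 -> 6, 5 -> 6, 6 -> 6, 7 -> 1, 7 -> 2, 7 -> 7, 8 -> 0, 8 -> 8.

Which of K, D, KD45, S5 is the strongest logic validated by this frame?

KD45

Serial (axiom D): yes — every world has a successor (e.g. 0 R 0).
Euclidean (axiom 5): yes — any two successors of a common world are R-related.
Transitive (axiom 4): yes — every two-step R-path is closed by a direct edge.
Reflexive (axiom T): no — 3 is not related to itself.
So F validates K, D, KD45; S5 would additionally require R to be reflexive. The strongest is KD45.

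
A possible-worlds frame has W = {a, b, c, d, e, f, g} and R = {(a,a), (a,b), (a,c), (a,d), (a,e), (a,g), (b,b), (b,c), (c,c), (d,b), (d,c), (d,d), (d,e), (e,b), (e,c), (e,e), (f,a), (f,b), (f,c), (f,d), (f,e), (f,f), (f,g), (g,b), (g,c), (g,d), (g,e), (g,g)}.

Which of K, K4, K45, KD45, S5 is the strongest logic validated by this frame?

Transitive (axiom 4): yes — every two-step R-path is closed by a direct edge.
Euclidean (axiom 5): no — a R b and a R d, but not b R d.
Serial (axiom D): yes — every world has a successor (e.g. a R a).
Reflexive (axiom T): yes — every world is R-related to itself.
So F validates K, K4; K45 would additionally require R to be Euclidean. The strongest is K4.

K4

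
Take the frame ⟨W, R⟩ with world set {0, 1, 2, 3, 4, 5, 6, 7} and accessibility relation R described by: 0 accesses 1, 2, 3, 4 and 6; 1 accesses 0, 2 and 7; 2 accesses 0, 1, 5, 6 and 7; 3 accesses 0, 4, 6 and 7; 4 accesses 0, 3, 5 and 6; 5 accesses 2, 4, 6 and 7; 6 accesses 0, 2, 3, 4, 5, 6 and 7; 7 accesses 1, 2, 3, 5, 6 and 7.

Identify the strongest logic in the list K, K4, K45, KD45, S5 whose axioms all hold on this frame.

K

Transitive (axiom 4): no — 0 R 1 and 1 R 7, but not 0 R 7.
Euclidean (axiom 5): no — 0 R 1 and 0 R 3, but not 1 R 3.
Serial (axiom D): yes — every world has a successor (e.g. 0 R 1).
Reflexive (axiom T): no — 0 is not related to itself.
So F validates K; K4 would additionally require R to be transitive. The strongest is K.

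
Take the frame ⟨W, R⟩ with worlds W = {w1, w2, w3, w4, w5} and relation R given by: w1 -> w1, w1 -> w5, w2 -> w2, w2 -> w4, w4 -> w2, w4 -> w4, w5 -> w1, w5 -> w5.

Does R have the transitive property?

Transitive: yes — every two-step R-path is closed by a direct edge.

Yes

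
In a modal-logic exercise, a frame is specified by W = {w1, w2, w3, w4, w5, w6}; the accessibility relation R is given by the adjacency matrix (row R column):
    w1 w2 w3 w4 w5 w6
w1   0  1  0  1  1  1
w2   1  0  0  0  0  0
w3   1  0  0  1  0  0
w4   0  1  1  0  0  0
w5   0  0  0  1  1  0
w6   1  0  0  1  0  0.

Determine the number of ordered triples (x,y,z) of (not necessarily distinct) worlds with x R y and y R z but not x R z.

22

Enumerating: (w1,w2,w1), (w1,w4,w3), (w1,w6,w1), (w2,w1,w2), (w2,w1,w4), (w2,w1,w5), (w2,w1,w6), (w3,w1,w2), (w3,w1,w5), (w3,w1,w6), (w3,w4,w2), (w3,w4,w3), … and 10 more.
Total: 22.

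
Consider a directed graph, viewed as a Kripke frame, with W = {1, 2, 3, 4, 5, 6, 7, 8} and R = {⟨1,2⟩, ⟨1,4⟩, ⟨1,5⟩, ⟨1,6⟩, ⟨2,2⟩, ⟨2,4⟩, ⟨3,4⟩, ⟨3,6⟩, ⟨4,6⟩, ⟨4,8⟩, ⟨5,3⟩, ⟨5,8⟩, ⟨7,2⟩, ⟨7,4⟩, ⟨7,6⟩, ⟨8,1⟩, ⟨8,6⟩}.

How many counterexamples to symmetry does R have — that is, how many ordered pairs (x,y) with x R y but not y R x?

Enumerating: (1,2), (1,4), (1,5), (1,6), (2,4), (3,4), (3,6), (4,6), (4,8), (5,3), (5,8), (7,2), (7,4), (7,6), (8,1), (8,6).

16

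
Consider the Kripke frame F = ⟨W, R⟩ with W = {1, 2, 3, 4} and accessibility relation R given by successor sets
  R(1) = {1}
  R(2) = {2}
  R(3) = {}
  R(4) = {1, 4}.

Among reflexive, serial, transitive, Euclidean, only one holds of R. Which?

transitive

Reflexive: no — 3 is not related to itself.
Serial: no — 3 has no R-successor.
Transitive: yes — every two-step R-path is closed by a direct edge.
Euclidean: no — 4 R 1 and 4 R 4, but not 1 R 4.
Only transitive holds.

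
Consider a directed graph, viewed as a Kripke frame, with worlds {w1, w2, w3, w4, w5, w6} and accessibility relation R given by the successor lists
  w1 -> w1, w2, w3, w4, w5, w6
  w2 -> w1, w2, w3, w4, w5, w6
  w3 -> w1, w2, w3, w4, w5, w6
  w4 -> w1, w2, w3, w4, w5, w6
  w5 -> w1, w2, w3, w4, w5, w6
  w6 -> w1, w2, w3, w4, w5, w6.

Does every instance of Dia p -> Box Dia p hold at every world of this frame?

Yes

The schema 5 characterises exactly the Euclidean frames.
Euclidean: yes — any two successors of a common world are R-related.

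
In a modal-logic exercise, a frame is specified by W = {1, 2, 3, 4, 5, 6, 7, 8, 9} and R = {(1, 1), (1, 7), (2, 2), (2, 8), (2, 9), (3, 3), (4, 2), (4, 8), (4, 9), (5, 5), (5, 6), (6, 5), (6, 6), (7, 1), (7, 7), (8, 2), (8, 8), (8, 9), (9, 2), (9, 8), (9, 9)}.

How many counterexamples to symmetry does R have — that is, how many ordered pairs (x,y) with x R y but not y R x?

3

Enumerating: (4,2), (4,8), (4,9).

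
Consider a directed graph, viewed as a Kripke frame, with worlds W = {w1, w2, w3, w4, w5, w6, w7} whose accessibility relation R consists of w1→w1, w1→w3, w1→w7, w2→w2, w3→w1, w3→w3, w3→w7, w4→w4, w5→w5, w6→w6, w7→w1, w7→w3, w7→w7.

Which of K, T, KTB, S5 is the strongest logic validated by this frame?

Reflexive (axiom T): yes — every world is R-related to itself.
Symmetric (axiom B): yes — every pair in R has its reverse in R.
Euclidean (axiom 5): yes — any two successors of a common world are R-related.
So F validates K, T, KTB, S5. The strongest is S5.

S5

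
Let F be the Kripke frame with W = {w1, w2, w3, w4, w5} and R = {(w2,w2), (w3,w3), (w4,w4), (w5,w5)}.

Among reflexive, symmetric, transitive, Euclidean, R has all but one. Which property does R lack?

Reflexive: no — w1 is not related to itself.
Symmetric: yes — every pair in R has its reverse in R.
Transitive: yes — every two-step R-path is closed by a direct edge.
Euclidean: yes — any two successors of a common world are R-related.
Only reflexive fails.

reflexive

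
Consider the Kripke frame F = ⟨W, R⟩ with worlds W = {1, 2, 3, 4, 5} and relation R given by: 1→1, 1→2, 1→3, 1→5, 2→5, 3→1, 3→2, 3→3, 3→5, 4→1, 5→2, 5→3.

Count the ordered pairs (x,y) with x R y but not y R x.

4

Enumerating: (1,2), (1,5), (3,2), (4,1).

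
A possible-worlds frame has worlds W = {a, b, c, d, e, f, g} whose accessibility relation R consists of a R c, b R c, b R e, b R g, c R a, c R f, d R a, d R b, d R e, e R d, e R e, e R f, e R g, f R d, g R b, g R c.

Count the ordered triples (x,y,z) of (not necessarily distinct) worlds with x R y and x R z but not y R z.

32

Enumerating: (a,c,c), (b,c,c), (b,c,e), (b,c,g), (b,e,c), (b,g,e), (b,g,g), (c,a,a), (c,a,f), (c,f,a), (c,f,f), (d,a,a), … and 20 more.
Total: 32.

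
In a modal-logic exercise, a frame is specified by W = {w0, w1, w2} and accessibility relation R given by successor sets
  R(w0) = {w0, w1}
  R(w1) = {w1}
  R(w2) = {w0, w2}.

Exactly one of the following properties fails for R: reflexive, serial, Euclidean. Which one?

Reflexive: yes — every world is R-related to itself.
Serial: yes — every world has a successor (e.g. w0 R w0).
Euclidean: no — w0 R w1 and w0 R w0, but not w1 R w0.
Only Euclidean fails.

Euclidean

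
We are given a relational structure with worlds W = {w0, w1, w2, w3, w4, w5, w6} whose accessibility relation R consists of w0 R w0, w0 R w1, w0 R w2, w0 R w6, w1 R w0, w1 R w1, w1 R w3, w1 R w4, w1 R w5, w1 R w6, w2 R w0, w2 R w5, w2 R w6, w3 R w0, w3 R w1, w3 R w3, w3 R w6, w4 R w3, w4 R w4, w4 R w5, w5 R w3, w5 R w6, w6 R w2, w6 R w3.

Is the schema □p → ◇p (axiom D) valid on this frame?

Yes

Axiom D corresponds to the accessibility relation being serial.
Serial: yes — every world has a successor (e.g. w0 R w0).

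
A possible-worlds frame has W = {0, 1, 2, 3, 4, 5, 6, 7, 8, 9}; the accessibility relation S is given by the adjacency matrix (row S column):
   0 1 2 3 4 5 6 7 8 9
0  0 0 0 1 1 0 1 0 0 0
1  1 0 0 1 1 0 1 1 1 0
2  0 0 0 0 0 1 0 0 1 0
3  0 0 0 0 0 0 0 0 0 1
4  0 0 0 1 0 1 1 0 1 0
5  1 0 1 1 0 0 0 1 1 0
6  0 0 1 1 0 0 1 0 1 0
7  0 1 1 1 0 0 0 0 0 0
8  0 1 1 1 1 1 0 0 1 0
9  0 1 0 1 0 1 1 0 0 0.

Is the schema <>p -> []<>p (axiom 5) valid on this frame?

No

Axiom 5 corresponds to the accessibility relation being Euclidean.
Euclidean: no — 0 S 3 and 0 S 4, but not 3 S 4.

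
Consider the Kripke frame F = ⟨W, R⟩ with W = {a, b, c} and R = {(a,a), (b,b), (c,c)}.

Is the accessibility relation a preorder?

Reflexive: yes — every world is R-related to itself.
Transitive: yes — every two-step R-path is closed by a direct edge.
So R is a preorder.

Yes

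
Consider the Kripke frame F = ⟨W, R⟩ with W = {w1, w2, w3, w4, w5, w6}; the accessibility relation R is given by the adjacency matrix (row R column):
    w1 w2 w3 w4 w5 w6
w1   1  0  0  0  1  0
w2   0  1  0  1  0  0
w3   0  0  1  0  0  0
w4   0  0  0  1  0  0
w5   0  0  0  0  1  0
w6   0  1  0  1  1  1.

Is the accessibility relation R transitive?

Yes

Transitive: yes — every two-step R-path is closed by a direct edge.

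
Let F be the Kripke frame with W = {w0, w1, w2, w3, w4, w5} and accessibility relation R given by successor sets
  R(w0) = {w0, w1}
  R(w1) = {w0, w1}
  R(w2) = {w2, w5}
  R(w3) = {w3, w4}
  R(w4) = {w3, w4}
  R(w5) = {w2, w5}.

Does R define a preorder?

Reflexive: yes — every world is R-related to itself.
Transitive: yes — every two-step R-path is closed by a direct edge.
So R is a preorder.

Yes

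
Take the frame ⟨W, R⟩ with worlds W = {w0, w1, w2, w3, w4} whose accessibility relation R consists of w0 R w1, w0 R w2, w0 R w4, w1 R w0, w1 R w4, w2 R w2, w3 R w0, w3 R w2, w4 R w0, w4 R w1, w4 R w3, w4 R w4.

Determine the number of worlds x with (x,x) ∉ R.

3

Enumerating: w0, w1, w3.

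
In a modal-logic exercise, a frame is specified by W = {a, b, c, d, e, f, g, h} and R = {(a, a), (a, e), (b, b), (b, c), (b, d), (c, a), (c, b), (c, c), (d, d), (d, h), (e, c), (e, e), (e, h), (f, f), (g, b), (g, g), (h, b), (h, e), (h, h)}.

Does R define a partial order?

Reflexive: yes — every world is R-related to itself.
Transitive: no — a R e and e R c, but not a R c.
Antisymmetric: no — b R c and c R b with b ≠ c.
So R is not a partial order.

No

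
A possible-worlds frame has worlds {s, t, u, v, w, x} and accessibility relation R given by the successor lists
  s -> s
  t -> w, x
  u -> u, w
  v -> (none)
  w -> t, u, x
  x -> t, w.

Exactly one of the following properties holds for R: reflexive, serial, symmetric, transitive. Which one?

Reflexive: no — t is not related to itself.
Serial: no — v has no R-successor.
Symmetric: yes — every pair in R has its reverse in R.
Transitive: no — t R w and w R u, but not t R u.
Only symmetric holds.

symmetric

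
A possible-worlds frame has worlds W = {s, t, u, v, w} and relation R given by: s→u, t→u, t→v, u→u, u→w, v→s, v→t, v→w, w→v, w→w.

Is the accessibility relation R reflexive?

Reflexive: no — s is not related to itself.

No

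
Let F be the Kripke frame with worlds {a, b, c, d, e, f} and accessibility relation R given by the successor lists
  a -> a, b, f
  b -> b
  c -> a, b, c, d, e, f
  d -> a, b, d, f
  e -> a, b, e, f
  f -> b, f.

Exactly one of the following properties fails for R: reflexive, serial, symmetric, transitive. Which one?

symmetric

Reflexive: yes — every world is R-related to itself.
Serial: yes — every world has a successor (e.g. a R a).
Symmetric: no — a R b but not b R a.
Transitive: yes — every two-step R-path is closed by a direct edge.
Only symmetric fails.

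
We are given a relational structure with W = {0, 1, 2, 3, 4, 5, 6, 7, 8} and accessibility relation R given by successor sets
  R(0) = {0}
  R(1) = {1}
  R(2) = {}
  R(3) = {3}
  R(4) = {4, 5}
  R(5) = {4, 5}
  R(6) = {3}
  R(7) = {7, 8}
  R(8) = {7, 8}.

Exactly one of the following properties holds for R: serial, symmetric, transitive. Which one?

Serial: no — 2 has no R-successor.
Symmetric: no — 6 R 3 but not 3 R 6.
Transitive: yes — every two-step R-path is closed by a direct edge.
Only transitive holds.

transitive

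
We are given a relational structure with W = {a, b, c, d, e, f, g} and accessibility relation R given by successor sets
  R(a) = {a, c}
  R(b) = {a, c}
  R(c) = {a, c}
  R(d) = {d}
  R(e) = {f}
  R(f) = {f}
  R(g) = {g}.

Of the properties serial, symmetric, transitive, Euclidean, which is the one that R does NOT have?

Serial: yes — every world has a successor (e.g. a R a).
Symmetric: no — b R a but not a R b.
Transitive: yes — every two-step R-path is closed by a direct edge.
Euclidean: yes — any two successors of a common world are R-related.
Only symmetric fails.

symmetric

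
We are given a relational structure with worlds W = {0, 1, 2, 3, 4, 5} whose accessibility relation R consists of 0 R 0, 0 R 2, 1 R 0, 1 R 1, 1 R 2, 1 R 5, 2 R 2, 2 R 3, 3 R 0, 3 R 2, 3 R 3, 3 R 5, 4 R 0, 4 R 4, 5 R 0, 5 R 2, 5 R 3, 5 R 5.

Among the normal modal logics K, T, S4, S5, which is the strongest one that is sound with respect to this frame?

T

Reflexive (axiom T): yes — every world is R-related to itself.
Transitive (axiom 4): no — 0 R 2 and 2 R 3, but not 0 R 3.
Euclidean (axiom 5): no — 1 R 0 and 1 R 5, but not 0 R 5.
So F validates K, T; S4 would additionally require R to be transitive. The strongest is T.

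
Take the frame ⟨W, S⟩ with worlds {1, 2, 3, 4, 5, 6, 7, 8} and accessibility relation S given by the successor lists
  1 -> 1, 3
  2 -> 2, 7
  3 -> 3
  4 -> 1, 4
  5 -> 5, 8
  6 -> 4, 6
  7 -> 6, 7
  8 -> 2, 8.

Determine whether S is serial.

Yes

Serial: yes — every world has a successor (e.g. 1 S 1).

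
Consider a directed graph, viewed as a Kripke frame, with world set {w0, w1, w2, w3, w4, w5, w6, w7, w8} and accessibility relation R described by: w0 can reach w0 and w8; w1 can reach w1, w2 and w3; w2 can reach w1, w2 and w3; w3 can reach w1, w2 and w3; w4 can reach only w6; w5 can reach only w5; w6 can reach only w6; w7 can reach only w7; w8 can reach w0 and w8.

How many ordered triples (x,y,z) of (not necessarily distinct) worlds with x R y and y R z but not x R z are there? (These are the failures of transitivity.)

0

R is transitive; there are no such tuples.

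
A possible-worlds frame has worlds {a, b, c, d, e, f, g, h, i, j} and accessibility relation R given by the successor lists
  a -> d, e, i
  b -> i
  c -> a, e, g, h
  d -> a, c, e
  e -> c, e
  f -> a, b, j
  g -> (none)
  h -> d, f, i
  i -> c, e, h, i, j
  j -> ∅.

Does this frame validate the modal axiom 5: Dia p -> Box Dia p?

No

The schema 5 characterises exactly the Euclidean frames.
Euclidean: no — a R d and a R i, but not d R i.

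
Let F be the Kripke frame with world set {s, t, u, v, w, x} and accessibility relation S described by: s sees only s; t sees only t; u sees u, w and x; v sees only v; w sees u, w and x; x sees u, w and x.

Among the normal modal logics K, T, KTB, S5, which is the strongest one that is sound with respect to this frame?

S5

Reflexive (axiom T): yes — every world is S-related to itself.
Symmetric (axiom B): yes — every pair in S has its reverse in S.
Euclidean (axiom 5): yes — any two successors of a common world are S-related.
So F validates K, T, KTB, S5. The strongest is S5.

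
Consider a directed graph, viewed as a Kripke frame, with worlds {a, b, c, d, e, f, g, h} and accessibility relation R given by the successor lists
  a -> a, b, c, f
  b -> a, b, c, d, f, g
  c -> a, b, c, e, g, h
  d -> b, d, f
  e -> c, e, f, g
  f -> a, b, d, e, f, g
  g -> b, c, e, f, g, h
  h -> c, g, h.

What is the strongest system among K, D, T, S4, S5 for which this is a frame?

Serial (axiom D): yes — every world has a successor (e.g. a R a).
Reflexive (axiom T): yes — every world is R-related to itself.
Transitive (axiom 4): no — a R b and b R d, but not a R d.
Euclidean (axiom 5): no — a R c and a R f, but not c R f.
So F validates K, D, T; S4 would additionally require R to be transitive. The strongest is T.

T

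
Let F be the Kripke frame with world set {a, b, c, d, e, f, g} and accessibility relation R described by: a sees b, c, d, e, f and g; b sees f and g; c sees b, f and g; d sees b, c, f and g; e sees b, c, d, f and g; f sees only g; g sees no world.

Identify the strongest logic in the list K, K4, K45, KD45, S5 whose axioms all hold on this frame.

Transitive (axiom 4): yes — every two-step R-path is closed by a direct edge.
Euclidean (axiom 5): no — a R b and a R c, but not b R c.
Serial (axiom D): no — g has no R-successor.
Reflexive (axiom T): no — a is not related to itself.
So F validates K, K4; K45 would additionally require R to be Euclidean. The strongest is K4.

K4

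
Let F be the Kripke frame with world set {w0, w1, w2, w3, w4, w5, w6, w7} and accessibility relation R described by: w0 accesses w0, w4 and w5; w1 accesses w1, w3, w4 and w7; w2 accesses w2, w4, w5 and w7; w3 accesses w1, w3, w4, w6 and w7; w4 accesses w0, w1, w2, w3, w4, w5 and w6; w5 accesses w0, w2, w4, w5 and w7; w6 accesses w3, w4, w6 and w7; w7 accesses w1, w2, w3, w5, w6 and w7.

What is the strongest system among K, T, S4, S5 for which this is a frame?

Reflexive (axiom T): yes — every world is R-related to itself.
Transitive (axiom 4): no — w0 R w4 and w4 R w1, but not w0 R w1.
Euclidean (axiom 5): no — w1 R w4 and w1 R w7, but not w4 R w7.
So F validates K, T; S4 would additionally require R to be transitive. The strongest is T.

T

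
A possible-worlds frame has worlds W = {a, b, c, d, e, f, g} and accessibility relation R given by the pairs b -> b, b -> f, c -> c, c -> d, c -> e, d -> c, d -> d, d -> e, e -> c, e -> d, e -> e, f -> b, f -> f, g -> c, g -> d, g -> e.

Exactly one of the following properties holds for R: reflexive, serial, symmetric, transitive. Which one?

Reflexive: no — a is not related to itself.
Serial: no — a has no R-successor.
Symmetric: no — g R c but not c R g.
Transitive: yes — every two-step R-path is closed by a direct edge.
Only transitive holds.

transitive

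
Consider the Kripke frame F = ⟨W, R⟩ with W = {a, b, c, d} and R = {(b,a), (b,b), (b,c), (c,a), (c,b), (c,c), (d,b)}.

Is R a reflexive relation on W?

Reflexive: no — a is not related to itself.

No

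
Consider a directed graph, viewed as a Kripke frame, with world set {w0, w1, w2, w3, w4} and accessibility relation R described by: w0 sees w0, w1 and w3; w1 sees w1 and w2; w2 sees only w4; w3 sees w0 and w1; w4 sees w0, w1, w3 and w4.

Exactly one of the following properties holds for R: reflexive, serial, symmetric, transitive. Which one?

serial

Reflexive: no — w2 is not related to itself.
Serial: yes — every world has a successor (e.g. w0 R w0).
Symmetric: no — w0 R w1 but not w1 R w0.
Transitive: no — w0 R w1 and w1 R w2, but not w0 R w2.
Only serial holds.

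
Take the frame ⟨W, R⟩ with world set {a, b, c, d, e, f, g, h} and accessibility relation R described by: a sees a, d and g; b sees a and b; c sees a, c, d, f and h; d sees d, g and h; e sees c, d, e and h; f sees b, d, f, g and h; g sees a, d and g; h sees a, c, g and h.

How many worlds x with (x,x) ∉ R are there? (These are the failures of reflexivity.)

0

R is reflexive; there are no such worlds.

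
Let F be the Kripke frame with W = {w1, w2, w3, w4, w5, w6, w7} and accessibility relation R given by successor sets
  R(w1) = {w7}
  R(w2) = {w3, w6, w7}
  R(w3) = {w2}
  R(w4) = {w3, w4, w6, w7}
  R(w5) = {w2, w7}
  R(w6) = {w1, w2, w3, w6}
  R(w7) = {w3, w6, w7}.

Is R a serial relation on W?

Yes

Serial: yes — every world has a successor (e.g. w1 R w7).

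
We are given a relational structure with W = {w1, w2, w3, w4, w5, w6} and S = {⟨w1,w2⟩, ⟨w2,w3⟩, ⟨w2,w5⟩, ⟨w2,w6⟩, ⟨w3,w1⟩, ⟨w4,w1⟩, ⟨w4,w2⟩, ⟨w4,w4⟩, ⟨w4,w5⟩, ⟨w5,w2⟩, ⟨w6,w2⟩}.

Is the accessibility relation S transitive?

Transitive: no — w1 S w2 and w2 S w3, but not w1 S w3.

No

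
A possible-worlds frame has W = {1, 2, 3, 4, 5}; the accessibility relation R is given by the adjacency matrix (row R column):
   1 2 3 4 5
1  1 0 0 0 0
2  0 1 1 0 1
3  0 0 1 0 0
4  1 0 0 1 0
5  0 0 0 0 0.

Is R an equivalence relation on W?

No

Reflexive: no — 5 is not related to itself.
Symmetric: no — 2 R 3 but not 3 R 2.
Transitive: yes — every two-step R-path is closed by a direct edge.
So R is not an equivalence relation.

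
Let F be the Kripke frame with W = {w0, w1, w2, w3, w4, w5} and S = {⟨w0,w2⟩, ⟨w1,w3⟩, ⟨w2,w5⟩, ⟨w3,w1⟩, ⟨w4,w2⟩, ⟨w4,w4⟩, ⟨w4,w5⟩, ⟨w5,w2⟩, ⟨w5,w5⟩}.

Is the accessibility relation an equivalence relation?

No

Reflexive: no — w0 is not related to itself.
Symmetric: no — w0 S w2 but not w2 S w0.
Transitive: no — w0 S w2 and w2 S w5, but not w0 S w5.
So S is not an equivalence relation.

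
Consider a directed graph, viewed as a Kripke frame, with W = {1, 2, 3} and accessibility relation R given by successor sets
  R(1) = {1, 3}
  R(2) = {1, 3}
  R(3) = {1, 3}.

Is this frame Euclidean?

Yes

Euclidean: yes — any two successors of a common world are R-related.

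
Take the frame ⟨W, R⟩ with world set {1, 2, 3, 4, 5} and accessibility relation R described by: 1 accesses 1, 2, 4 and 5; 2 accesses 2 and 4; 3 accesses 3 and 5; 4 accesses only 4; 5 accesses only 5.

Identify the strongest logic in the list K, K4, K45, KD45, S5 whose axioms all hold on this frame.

Transitive (axiom 4): yes — every two-step R-path is closed by a direct edge.
Euclidean (axiom 5): no — 1 R 2 and 1 R 5, but not 2 R 5.
Serial (axiom D): yes — every world has a successor (e.g. 1 R 1).
Reflexive (axiom T): yes — every world is R-related to itself.
So F validates K, K4; K45 would additionally require R to be Euclidean. The strongest is K4.

K4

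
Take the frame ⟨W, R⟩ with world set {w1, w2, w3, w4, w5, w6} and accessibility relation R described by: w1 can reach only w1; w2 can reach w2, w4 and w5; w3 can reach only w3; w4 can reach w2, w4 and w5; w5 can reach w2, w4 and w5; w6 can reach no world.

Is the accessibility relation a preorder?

No

Reflexive: no — w6 is not related to itself.
Transitive: yes — every two-step R-path is closed by a direct edge.
So R is not a preorder.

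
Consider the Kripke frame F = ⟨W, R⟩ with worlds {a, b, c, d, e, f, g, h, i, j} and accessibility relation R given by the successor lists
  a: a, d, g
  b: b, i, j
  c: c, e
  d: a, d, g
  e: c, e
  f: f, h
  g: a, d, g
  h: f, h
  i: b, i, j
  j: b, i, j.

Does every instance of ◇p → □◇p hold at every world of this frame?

The schema 5 characterises exactly the Euclidean frames.
Euclidean: yes — any two successors of a common world are R-related.

Yes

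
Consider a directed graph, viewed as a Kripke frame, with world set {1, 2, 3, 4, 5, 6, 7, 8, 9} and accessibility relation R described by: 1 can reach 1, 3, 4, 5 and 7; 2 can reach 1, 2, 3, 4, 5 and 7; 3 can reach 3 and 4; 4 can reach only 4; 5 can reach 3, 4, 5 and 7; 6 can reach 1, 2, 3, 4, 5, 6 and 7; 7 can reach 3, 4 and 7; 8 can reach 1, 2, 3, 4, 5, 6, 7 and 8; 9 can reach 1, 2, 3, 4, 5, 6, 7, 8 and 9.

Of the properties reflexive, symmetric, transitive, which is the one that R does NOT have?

symmetric

Reflexive: yes — every world is R-related to itself.
Symmetric: no — 1 R 3 but not 3 R 1.
Transitive: yes — every two-step R-path is closed by a direct edge.
Only symmetric fails.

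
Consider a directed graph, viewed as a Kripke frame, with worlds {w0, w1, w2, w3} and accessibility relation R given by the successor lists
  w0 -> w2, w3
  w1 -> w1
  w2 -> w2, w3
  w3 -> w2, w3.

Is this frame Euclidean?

Yes

Euclidean: yes — any two successors of a common world are R-related.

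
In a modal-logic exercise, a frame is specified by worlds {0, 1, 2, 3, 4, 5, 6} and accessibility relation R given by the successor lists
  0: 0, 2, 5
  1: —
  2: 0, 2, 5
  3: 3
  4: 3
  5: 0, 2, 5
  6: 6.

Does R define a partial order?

No

Reflexive: no — 1 is not related to itself.
Transitive: yes — every two-step R-path is closed by a direct edge.
Antisymmetric: no — 0 R 2 and 2 R 0 with 0 ≠ 2.
So R is not a partial order.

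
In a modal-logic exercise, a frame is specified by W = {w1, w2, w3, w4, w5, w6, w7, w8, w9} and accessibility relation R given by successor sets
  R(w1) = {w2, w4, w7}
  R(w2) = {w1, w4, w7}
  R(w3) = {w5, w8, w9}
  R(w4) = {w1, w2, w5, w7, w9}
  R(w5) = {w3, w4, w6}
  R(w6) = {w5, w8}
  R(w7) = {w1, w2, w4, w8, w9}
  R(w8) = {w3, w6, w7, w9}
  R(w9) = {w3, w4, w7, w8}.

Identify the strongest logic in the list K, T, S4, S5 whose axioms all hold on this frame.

K

Reflexive (axiom T): no — w1 is not related to itself.
Transitive (axiom 4): no — w1 R w4 and w4 R w5, but not w1 R w5.
Euclidean (axiom 5): no — w3 R w5 and w3 R w8, but not w5 R w8.
So F validates K; T would additionally require R to be reflexive. The strongest is K.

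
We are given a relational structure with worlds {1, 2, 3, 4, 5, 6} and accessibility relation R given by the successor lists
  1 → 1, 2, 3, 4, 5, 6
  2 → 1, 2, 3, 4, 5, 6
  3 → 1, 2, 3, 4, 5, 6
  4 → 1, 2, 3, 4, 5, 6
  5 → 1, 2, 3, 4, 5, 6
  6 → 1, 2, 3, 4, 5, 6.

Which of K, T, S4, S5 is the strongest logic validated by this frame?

Reflexive (axiom T): yes — every world is R-related to itself.
Transitive (axiom 4): yes — every two-step R-path is closed by a direct edge.
Euclidean (axiom 5): yes — any two successors of a common world are R-related.
So F validates K, T, S4, S5. The strongest is S5.

S5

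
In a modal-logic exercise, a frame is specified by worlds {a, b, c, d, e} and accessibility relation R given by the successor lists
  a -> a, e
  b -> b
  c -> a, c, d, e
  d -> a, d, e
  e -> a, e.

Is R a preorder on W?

Yes

Reflexive: yes — every world is R-related to itself.
Transitive: yes — every two-step R-path is closed by a direct edge.
So R is a preorder.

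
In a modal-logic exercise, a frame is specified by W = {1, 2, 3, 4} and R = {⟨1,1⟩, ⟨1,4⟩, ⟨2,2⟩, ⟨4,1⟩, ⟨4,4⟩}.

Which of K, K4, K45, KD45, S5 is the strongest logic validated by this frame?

Transitive (axiom 4): yes — every two-step R-path is closed by a direct edge.
Euclidean (axiom 5): yes — any two successors of a common world are R-related.
Serial (axiom D): no — 3 has no R-successor.
Reflexive (axiom T): no — 3 is not related to itself.
So F validates K, K4, K45; KD45 would additionally require R to be serial. The strongest is K45.

K45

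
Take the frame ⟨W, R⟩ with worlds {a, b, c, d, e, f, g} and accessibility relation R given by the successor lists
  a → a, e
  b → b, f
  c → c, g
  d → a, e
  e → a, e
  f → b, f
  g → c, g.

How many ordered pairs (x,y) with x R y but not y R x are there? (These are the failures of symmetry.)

2

Enumerating: (d,a), (d,e).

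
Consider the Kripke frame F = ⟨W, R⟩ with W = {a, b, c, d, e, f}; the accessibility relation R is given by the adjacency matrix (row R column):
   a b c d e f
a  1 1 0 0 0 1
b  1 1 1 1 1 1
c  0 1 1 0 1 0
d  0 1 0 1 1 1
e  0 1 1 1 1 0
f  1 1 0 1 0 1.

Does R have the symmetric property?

Symmetric: yes — every pair in R has its reverse in R.

Yes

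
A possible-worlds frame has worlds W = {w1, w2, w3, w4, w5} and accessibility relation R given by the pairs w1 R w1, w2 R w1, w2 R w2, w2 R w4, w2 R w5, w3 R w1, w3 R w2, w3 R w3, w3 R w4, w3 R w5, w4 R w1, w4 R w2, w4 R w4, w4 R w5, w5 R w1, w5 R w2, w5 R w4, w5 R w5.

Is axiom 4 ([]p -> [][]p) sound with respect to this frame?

By correspondence theory, 4 is valid on a frame iff R is transitive.
Transitive: yes — every two-step R-path is closed by a direct edge.

Yes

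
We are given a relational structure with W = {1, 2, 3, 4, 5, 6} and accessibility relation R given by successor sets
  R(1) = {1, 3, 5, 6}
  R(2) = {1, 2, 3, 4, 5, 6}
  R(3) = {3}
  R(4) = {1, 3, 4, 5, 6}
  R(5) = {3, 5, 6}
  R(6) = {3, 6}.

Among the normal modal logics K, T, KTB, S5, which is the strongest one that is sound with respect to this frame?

T

Reflexive (axiom T): yes — every world is R-related to itself.
Symmetric (axiom B): no — 1 R 3 but not 3 R 1.
Euclidean (axiom 5): no — 1 R 3 and 1 R 5, but not 3 R 5.
So F validates K, T; KTB would additionally require R to be symmetric. The strongest is T.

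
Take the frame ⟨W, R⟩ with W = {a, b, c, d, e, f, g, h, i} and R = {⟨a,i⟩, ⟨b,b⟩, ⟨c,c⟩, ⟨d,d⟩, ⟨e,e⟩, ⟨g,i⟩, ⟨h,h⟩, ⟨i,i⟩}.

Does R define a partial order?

No

Reflexive: no — a is not related to itself.
Transitive: yes — every two-step R-path is closed by a direct edge.
Antisymmetric: yes — no distinct pair is related both ways.
So R is not a partial order.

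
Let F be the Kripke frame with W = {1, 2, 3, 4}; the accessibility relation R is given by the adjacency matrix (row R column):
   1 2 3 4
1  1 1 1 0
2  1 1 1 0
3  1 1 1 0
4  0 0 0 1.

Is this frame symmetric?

Symmetric: yes — every pair in R has its reverse in R.

Yes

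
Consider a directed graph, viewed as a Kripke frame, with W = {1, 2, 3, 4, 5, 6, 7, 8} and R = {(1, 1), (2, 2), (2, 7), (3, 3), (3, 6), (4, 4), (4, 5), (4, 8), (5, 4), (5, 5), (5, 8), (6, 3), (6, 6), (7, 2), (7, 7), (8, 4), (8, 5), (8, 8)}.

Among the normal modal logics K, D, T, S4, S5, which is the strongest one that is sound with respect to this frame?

Serial (axiom D): yes — every world has a successor (e.g. 1 R 1).
Reflexive (axiom T): yes — every world is R-related to itself.
Transitive (axiom 4): yes — every two-step R-path is closed by a direct edge.
Euclidean (axiom 5): yes — any two successors of a common world are R-related.
So F validates K, D, T, S4, S5. The strongest is S5.

S5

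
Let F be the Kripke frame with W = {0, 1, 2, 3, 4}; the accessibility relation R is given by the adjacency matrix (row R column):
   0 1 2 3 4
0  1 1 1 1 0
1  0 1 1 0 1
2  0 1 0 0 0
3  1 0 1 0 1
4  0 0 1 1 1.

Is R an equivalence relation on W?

No

Reflexive: no — 2 is not related to itself.
Symmetric: no — 0 R 1 but not 1 R 0.
Transitive: no — 0 R 1 and 1 R 4, but not 0 R 4.
So R is not an equivalence relation.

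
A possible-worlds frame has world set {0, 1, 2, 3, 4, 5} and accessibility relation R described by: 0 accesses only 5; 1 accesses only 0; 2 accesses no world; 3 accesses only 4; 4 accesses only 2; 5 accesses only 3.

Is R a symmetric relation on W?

Symmetric: no — 0 R 5 but not 5 R 0.

No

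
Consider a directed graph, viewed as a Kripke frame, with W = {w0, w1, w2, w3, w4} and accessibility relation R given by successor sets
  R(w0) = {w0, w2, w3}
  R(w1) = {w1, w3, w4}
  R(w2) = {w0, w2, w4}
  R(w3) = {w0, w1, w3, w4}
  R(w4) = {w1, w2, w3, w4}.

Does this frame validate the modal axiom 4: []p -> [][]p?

The schema 4 characterises exactly the transitive frames.
Transitive: no — w0 R w2 and w2 R w4, but not w0 R w4.

No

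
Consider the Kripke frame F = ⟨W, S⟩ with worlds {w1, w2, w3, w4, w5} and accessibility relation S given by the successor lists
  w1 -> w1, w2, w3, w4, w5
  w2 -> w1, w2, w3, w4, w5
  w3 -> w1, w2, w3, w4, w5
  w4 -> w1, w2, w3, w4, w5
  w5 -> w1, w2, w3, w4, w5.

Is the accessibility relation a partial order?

No

Reflexive: yes — every world is S-related to itself.
Transitive: yes — every two-step S-path is closed by a direct edge.
Antisymmetric: no — w1 S w2 and w2 S w1 with w1 ≠ w2.
So S is not a partial order.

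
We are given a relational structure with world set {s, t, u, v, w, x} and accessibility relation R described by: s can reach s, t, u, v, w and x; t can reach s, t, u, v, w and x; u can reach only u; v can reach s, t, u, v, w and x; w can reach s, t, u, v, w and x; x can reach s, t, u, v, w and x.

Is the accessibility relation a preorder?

Yes

Reflexive: yes — every world is R-related to itself.
Transitive: yes — every two-step R-path is closed by a direct edge.
So R is a preorder.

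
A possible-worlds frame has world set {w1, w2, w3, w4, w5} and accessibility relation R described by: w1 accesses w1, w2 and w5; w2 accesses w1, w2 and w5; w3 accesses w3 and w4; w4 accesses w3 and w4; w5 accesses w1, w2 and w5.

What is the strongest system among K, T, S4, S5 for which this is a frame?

Reflexive (axiom T): yes — every world is R-related to itself.
Transitive (axiom 4): yes — every two-step R-path is closed by a direct edge.
Euclidean (axiom 5): yes — any two successors of a common world are R-related.
So F validates K, T, S4, S5. The strongest is S5.

S5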